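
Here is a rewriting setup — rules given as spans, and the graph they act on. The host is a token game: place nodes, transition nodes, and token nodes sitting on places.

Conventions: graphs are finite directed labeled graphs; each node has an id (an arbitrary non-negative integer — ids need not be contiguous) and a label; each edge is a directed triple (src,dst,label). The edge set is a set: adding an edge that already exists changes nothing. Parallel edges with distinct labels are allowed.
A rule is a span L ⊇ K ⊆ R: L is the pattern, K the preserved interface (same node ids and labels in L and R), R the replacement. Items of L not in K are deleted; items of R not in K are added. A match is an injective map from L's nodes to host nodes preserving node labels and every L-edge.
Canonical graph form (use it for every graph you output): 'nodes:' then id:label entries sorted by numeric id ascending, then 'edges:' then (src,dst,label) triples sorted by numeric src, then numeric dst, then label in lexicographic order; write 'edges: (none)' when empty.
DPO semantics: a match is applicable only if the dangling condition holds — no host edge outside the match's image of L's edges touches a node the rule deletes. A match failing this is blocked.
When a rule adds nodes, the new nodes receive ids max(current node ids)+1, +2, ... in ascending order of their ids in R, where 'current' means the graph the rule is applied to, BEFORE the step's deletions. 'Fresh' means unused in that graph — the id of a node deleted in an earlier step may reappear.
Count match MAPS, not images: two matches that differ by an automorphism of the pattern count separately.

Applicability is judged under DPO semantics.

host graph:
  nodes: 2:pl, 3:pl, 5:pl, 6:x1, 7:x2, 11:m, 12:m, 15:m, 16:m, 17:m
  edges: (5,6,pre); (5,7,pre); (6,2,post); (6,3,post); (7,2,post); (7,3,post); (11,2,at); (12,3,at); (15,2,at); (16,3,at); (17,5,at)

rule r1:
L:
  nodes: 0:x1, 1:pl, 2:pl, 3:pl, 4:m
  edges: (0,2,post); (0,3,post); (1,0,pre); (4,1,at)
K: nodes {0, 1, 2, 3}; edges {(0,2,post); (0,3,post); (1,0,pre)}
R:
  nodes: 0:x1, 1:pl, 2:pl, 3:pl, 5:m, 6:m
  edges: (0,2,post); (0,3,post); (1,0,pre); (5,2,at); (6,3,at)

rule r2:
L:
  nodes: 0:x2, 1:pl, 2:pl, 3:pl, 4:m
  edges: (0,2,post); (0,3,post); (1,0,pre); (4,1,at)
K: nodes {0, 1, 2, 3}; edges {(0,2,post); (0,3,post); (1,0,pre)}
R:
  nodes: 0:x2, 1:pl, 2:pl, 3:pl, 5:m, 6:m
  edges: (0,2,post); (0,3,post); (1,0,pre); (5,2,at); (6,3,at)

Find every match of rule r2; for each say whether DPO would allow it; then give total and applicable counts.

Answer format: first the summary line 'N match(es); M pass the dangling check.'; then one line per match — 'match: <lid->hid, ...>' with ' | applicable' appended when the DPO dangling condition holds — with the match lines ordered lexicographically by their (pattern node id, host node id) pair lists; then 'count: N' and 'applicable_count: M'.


2 match(es); 2 pass the dangling check.
match: 0->7, 1->5, 2->2, 3->3, 4->17 | applicable
match: 0->7, 1->5, 2->3, 3->2, 4->17 | applicable
count: 2
applicable_count: 2


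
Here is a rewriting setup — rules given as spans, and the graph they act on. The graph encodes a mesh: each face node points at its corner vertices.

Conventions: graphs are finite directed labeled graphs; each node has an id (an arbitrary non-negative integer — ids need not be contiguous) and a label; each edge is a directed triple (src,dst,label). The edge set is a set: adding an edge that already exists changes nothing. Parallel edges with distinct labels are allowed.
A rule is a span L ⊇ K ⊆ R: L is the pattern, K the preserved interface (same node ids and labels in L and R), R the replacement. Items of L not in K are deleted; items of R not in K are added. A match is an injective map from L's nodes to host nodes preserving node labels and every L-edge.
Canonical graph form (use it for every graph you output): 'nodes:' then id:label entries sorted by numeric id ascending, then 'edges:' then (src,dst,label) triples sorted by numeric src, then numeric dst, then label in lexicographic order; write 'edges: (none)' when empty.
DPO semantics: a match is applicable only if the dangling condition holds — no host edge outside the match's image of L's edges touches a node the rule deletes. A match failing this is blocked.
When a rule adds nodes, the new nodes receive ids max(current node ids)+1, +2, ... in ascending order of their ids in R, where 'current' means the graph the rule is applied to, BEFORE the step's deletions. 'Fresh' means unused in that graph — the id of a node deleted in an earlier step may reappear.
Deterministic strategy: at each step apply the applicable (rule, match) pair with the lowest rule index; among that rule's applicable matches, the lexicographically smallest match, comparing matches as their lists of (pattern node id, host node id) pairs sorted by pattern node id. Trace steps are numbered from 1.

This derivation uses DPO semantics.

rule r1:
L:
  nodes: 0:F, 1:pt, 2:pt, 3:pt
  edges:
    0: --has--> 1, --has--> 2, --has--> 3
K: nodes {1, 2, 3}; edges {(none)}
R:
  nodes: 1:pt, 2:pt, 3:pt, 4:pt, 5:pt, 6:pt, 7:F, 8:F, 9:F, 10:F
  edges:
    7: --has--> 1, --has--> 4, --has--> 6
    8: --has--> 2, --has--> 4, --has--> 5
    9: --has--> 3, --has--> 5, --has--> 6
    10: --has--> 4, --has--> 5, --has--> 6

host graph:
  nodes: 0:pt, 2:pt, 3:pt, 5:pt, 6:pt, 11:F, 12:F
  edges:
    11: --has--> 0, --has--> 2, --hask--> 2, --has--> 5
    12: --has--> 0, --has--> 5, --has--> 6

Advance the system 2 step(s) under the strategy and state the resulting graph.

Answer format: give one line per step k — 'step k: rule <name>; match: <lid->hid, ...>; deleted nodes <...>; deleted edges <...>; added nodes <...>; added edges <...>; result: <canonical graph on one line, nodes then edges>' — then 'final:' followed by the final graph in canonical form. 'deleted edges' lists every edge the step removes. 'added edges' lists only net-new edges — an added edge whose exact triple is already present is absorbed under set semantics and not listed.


step 1: rule r1; match: 0->12, 1->0, 2->5, 3->6; deleted nodes 12; deleted edges (12,0,has); (12,5,has); (12,6,has); added nodes 13, 14, 15, 16, 17, 18, 19; added edges (16,0,has); (16,13,has); (16,15,has); (17,5,has); (17,13,has); (17,14,has); (18,6,has); (18,14,has); (18,15,has); (19,13,has); (19,14,has); (19,15,has); result: nodes: 0:pt, 2:pt, 3:pt, 5:pt, 6:pt, 11:F, 13:pt, 14:pt, 15:pt, 16:F, 17:F, 18:F, 19:F edges: (11,0,has); (11,2,has); (11,2,hask); (11,5,has); (16,0,has); (16,13,has); (16,15,has); (17,5,has); (17,13,has); (17,14,has); (18,6,has); (18,14,has); (18,15,has); (19,13,has); (19,14,has); (19,15,has)
step 2: rule r1; match: 0->16, 1->0, 2->13, 3->15; deleted nodes 16; deleted edges (16,0,has); (16,13,has); (16,15,has); added nodes 20, 21, 22, 23, 24, 25, 26; added edges (23,0,has); (23,20,has); (23,22,has); (24,13,has); (24,20,has); (24,21,has); (25,15,has); (25,21,has); (25,22,has); (26,20,has); (26,21,has); (26,22,has); result: nodes: 0:pt, 2:pt, 3:pt, 5:pt, 6:pt, 11:F, 13:pt, 14:pt, 15:pt, 17:F, 18:F, 19:F, 20:pt, 21:pt, 22:pt, 23:F, 24:F, 25:F, 26:F edges: (11,0,has); (11,2,has); (11,2,hask); (11,5,has); (17,5,has); (17,13,has); (17,14,has); (18,6,has); (18,14,has); (18,15,has); (19,13,has); (19,14,has); (19,15,has); (23,0,has); (23,20,has); (23,22,has); (24,13,has); (24,20,has); (24,21,has); (25,15,has); (25,21,has); (25,22,has); (26,20,has); (26,21,has); (26,22,has)
final:
nodes: 0:pt, 2:pt, 3:pt, 5:pt, 6:pt, 11:F, 13:pt, 14:pt, 15:pt, 17:F, 18:F, 19:F, 20:pt, 21:pt, 22:pt, 23:F, 24:F, 25:F, 26:F
edges: (11,0,has); (11,2,has); (11,2,hask); (11,5,has); (17,5,has); (17,13,has); (17,14,has); (18,6,has); (18,14,has); (18,15,has); (19,13,has); (19,14,has); (19,15,has); (23,0,has); (23,20,has); (23,22,has); (24,13,has); (24,20,has); (24,21,has); (25,15,has); (25,21,has); (25,22,has); (26,20,has); (26,21,has); (26,22,has)


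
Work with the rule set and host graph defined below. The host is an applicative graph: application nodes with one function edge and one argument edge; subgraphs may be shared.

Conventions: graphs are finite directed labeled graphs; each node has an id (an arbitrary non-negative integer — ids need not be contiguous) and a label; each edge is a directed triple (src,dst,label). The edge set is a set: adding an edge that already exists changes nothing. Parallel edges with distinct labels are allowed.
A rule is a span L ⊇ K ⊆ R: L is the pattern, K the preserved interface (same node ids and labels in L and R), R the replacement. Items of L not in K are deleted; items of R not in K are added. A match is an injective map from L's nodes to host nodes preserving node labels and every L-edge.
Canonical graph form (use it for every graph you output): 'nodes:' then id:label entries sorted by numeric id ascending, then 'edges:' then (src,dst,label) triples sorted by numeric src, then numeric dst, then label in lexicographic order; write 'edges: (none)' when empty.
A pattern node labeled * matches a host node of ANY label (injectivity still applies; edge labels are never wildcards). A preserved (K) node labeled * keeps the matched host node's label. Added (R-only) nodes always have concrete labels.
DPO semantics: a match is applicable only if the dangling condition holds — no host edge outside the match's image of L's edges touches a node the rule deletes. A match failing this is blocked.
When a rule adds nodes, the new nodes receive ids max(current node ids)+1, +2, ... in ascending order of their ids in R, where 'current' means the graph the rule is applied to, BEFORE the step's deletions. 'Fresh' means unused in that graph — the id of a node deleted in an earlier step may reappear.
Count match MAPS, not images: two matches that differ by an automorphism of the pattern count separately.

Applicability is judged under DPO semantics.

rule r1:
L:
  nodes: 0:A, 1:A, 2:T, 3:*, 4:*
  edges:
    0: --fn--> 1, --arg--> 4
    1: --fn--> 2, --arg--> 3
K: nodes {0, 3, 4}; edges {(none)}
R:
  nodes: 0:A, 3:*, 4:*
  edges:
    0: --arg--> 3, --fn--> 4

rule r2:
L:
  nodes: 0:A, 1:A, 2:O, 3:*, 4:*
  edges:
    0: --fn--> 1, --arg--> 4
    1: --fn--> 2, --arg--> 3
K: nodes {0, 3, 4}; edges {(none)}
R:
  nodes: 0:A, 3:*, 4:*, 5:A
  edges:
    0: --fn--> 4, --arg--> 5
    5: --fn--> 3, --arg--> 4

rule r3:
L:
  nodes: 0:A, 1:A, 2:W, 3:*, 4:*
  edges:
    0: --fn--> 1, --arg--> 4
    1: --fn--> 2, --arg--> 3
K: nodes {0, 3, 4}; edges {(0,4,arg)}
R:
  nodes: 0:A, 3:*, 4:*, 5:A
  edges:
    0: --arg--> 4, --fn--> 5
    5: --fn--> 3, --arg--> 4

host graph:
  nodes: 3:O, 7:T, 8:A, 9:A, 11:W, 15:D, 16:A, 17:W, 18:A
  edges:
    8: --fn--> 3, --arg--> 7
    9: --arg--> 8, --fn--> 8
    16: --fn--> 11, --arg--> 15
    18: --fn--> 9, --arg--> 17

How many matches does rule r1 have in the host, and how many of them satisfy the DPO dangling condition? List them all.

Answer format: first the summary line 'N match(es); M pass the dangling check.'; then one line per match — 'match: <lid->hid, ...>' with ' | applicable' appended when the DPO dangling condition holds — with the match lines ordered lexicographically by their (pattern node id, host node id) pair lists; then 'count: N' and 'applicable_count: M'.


0 match(es); 0 pass the dangling check.
count: 0
applicable_count: 0


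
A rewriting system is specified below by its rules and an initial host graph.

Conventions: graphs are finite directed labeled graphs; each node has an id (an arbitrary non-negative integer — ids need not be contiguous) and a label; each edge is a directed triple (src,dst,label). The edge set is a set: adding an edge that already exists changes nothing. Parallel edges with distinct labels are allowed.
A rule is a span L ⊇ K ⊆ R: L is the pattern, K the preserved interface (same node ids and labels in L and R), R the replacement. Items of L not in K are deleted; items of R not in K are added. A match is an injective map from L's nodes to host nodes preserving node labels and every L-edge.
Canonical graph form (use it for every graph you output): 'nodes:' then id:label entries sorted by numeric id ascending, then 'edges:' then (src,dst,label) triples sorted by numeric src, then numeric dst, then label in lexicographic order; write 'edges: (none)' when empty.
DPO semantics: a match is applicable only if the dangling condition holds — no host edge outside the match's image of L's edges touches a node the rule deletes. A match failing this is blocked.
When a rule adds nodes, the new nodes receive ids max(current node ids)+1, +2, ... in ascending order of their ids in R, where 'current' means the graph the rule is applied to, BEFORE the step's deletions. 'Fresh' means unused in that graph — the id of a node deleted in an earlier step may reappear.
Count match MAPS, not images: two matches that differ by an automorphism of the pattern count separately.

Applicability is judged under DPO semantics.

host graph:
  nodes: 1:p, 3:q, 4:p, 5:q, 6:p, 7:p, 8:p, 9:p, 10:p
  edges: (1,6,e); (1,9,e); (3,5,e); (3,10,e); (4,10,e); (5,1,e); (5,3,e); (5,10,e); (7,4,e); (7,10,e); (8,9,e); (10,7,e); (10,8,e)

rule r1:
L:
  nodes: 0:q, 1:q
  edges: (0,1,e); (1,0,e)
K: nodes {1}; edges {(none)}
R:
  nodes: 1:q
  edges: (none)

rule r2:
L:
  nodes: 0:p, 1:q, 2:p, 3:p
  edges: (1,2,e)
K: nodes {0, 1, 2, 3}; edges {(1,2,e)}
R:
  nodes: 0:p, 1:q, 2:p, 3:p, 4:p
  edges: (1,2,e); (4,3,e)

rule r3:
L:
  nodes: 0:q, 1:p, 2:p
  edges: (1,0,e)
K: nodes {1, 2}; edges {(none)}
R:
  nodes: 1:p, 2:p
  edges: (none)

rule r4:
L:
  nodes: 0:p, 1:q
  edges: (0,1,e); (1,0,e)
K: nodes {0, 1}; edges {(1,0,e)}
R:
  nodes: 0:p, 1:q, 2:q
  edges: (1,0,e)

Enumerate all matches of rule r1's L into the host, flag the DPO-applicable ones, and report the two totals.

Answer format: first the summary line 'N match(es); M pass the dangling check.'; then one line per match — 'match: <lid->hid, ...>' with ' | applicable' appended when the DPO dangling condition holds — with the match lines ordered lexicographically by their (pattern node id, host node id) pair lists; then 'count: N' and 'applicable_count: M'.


2 match(es); 0 pass the dangling check.
match: 0->3, 1->5
match: 0->5, 1->3
count: 2
applicable_count: 0


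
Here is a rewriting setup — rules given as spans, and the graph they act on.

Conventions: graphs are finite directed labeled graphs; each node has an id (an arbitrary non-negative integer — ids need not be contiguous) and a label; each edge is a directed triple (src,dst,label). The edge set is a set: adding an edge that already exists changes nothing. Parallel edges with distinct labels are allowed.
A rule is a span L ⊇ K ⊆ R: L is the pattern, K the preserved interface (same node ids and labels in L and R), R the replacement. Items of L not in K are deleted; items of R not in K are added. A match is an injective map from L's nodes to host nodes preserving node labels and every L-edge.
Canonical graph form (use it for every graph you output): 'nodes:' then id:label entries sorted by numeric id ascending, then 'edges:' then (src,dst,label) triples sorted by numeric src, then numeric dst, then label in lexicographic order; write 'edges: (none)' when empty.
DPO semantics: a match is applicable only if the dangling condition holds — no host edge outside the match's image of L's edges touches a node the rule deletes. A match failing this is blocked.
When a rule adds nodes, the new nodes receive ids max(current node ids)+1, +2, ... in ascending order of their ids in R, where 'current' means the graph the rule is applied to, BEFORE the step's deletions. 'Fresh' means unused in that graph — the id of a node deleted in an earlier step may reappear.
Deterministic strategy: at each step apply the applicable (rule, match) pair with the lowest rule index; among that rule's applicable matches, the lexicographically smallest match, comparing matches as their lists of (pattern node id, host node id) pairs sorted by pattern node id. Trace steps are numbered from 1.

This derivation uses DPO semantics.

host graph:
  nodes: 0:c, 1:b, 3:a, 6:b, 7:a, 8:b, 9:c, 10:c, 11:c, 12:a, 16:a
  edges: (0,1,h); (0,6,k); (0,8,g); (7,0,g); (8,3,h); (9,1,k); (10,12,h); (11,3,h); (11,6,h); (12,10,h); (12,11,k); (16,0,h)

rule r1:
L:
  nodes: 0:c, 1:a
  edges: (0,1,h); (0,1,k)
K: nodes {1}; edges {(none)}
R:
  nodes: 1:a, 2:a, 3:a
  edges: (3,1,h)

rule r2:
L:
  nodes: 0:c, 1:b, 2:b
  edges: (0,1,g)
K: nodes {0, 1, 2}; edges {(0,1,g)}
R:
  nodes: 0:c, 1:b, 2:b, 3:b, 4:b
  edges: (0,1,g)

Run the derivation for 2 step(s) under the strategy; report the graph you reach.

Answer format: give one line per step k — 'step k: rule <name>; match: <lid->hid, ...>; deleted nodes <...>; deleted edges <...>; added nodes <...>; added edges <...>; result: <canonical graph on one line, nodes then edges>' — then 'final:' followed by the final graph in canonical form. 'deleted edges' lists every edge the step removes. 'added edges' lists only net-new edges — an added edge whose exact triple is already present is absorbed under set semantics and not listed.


step 1: rule r2; match: 0->0, 1->8, 2->1; deleted nodes (none); deleted edges (none); added nodes 17, 18; added edges (none); result: nodes: 0:c, 1:b, 3:a, 6:b, 7:a, 8:b, 9:c, 10:c, 11:c, 12:a, 16:a, 17:b, 18:b edges: (0,1,h); (0,6,k); (0,8,g); (7,0,g); (8,3,h); (9,1,k); (10,12,h); (11,3,h); (11,6,h); (12,10,h); (12,11,k); (16,0,h)
step 2: rule r2; match: 0->0, 1->8, 2->1; deleted nodes (none); deleted edges (none); added nodes 19, 20; added edges (none); result: nodes: 0:c, 1:b, 3:a, 6:b, 7:a, 8:b, 9:c, 10:c, 11:c, 12:a, 16:a, 17:b, 18:b, 19:b, 20:b edges: (0,1,h); (0,6,k); (0,8,g); (7,0,g); (8,3,h); (9,1,k); (10,12,h); (11,3,h); (11,6,h); (12,10,h); (12,11,k); (16,0,h)
final:
nodes: 0:c, 1:b, 3:a, 6:b, 7:a, 8:b, 9:c, 10:c, 11:c, 12:a, 16:a, 17:b, 18:b, 19:b, 20:b
edges: (0,1,h); (0,6,k); (0,8,g); (7,0,g); (8,3,h); (9,1,k); (10,12,h); (11,3,h); (11,6,h); (12,10,h); (12,11,k); (16,0,h)


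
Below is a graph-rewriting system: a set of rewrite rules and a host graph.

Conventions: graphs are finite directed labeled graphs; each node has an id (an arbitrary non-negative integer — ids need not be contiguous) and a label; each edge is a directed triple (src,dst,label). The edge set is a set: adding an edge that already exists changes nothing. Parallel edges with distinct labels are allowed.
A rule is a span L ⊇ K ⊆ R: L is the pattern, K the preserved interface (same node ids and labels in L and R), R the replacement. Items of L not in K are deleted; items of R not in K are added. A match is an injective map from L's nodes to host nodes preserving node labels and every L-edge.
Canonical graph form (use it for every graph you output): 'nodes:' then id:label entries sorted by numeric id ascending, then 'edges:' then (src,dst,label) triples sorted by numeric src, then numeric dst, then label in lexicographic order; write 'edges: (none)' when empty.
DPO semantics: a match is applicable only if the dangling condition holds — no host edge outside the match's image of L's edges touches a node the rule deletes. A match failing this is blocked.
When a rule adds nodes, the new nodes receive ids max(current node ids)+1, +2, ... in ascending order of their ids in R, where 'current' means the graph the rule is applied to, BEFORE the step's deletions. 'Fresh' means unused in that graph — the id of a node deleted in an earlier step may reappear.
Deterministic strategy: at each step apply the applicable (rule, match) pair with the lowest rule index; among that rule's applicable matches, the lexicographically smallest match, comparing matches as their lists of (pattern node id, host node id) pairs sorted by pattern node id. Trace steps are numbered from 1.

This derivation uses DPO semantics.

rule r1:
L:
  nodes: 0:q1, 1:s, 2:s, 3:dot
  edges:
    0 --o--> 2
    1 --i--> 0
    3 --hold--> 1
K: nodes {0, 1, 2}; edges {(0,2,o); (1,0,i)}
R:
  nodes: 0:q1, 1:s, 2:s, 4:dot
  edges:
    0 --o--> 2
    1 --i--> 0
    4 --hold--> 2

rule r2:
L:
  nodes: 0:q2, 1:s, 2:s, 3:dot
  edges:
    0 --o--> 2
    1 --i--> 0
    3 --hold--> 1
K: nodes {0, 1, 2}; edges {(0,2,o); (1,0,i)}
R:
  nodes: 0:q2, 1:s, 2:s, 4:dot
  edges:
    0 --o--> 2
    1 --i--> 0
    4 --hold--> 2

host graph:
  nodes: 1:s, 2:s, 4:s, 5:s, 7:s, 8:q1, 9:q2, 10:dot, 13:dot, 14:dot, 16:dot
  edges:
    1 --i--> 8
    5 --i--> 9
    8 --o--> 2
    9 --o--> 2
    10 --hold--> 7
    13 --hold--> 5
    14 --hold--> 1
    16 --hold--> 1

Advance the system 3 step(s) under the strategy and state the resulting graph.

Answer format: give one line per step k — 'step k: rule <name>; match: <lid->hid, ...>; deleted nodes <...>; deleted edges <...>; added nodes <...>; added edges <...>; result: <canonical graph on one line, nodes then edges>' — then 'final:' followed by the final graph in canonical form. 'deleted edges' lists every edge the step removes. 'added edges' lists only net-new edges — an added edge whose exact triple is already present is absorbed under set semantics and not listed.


step 1: rule r1; match: 0->8, 1->1, 2->2, 3->14; deleted nodes 14; deleted edges (14,1,hold); added nodes 17; added edges (17,2,hold); result: nodes: 1:s, 2:s, 4:s, 5:s, 7:s, 8:q1, 9:q2, 10:dot, 13:dot, 16:dot, 17:dot edges: (1,8,i); (5,9,i); (8,2,o); (9,2,o); (10,7,hold); (13,5,hold); (16,1,hold); (17,2,hold)
step 2: rule r1; match: 0->8, 1->1, 2->2, 3->16; deleted nodes 16; deleted edges (16,1,hold); added nodes 18; added edges (18,2,hold); result: nodes: 1:s, 2:s, 4:s, 5:s, 7:s, 8:q1, 9:q2, 10:dot, 13:dot, 17:dot, 18:dot edges: (1,8,i); (5,9,i); (8,2,o); (9,2,o); (10,7,hold); (13,5,hold); (17,2,hold); (18,2,hold)
step 3: rule r2; match: 0->9, 1->5, 2->2, 3->13; deleted nodes 13; deleted edges (13,5,hold); added nodes 19; added edges (19,2,hold); result: nodes: 1:s, 2:s, 4:s, 5:s, 7:s, 8:q1, 9:q2, 10:dot, 17:dot, 18:dot, 19:dot edges: (1,8,i); (5,9,i); (8,2,o); (9,2,o); (10,7,hold); (17,2,hold); (18,2,hold); (19,2,hold)
final:
nodes: 1:s, 2:s, 4:s, 5:s, 7:s, 8:q1, 9:q2, 10:dot, 17:dot, 18:dot, 19:dot
edges: (1,8,i); (5,9,i); (8,2,o); (9,2,o); (10,7,hold); (17,2,hold); (18,2,hold); (19,2,hold)


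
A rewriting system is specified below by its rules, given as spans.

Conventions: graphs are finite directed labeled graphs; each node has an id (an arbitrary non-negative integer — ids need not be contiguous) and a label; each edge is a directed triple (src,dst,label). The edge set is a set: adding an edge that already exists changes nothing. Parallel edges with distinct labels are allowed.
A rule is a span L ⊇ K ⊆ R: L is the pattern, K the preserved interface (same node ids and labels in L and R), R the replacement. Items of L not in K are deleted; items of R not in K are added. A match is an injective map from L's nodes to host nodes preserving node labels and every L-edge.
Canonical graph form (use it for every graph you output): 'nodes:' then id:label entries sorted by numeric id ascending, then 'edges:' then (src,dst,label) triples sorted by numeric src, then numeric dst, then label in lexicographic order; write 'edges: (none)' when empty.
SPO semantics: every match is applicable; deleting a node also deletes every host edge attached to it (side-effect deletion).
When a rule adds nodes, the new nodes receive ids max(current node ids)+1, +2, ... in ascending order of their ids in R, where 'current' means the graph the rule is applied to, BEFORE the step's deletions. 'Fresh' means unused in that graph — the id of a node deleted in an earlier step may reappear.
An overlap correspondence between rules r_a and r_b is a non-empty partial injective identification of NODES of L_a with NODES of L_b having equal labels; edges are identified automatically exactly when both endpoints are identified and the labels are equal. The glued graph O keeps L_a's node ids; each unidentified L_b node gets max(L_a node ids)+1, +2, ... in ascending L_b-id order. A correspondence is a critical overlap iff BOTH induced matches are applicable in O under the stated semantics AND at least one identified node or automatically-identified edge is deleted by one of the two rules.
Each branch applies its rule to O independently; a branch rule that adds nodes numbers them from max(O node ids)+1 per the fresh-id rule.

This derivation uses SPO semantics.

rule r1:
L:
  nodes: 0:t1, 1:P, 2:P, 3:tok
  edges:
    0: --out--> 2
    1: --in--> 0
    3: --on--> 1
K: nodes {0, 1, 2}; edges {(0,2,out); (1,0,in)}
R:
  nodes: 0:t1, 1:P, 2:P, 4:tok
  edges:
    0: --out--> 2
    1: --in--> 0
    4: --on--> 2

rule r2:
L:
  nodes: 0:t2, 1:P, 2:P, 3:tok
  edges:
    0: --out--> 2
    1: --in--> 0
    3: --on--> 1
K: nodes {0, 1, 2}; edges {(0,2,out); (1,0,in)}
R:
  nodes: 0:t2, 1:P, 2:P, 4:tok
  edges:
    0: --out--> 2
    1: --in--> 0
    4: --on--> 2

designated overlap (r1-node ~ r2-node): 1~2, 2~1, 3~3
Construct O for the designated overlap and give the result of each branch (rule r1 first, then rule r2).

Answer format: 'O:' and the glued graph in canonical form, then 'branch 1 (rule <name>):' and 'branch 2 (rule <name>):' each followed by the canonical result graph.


O:
nodes: 0:t1, 1:P, 2:P, 3:tok, 4:t2
edges: (0,2,out); (1,0,in); (2,4,in); (3,1,on); (3,2,on); (4,1,out)
branch 1 (rule r1):
nodes: 0:t1, 1:P, 2:P, 4:t2, 5:tok
edges: (0,2,out); (1,0,in); (2,4,in); (4,1,out); (5,2,on)
branch 2 (rule r2):
nodes: 0:t1, 1:P, 2:P, 4:t2, 5:tok
edges: (0,2,out); (1,0,in); (2,4,in); (4,1,out); (5,1,on)


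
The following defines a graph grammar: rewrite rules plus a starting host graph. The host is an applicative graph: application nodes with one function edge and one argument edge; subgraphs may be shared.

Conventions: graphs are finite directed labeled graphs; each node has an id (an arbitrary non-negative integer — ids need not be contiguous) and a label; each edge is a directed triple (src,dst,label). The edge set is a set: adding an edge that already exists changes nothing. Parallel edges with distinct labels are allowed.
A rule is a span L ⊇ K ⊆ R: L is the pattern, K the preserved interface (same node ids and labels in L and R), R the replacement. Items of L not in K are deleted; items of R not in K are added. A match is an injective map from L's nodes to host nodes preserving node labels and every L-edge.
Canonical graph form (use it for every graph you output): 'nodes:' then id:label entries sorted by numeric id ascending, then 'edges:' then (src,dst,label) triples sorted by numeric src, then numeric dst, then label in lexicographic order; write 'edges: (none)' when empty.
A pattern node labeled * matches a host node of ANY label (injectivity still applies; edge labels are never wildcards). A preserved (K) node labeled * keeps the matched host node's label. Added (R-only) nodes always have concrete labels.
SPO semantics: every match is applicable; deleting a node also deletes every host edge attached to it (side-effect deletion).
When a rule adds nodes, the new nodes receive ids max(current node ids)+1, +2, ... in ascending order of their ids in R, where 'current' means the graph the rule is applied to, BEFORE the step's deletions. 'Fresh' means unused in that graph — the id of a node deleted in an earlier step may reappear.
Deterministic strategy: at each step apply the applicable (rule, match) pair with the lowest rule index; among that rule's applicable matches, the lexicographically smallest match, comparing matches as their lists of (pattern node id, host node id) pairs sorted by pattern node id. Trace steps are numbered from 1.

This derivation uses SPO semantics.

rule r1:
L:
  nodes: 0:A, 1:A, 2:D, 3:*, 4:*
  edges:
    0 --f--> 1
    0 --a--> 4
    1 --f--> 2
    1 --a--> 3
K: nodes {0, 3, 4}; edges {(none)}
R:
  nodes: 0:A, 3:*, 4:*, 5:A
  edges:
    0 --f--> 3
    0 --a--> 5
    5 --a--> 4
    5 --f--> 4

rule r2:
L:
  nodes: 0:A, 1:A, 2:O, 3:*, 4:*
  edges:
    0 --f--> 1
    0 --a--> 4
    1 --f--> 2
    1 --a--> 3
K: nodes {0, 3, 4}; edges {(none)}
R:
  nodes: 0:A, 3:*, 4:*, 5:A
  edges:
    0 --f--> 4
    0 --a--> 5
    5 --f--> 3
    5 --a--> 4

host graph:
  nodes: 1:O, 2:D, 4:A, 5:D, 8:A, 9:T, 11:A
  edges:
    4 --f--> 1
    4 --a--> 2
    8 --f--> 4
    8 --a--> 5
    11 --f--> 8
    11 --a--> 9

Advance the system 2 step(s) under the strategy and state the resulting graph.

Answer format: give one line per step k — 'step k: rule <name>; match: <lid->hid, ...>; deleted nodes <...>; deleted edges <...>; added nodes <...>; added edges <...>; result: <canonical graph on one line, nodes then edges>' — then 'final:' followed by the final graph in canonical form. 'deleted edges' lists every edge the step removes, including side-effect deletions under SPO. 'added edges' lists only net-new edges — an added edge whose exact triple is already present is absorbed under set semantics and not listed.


step 1: rule r2; match: 0->8, 1->4, 2->1, 3->2, 4->5; deleted nodes 1, 4; deleted edges (4,1,f); (4,2,a); (8,4,f); (8,5,a); added nodes 12; added edges (8,5,f); (8,12,a); (12,2,f); (12,5,a); result: nodes: 2:D, 5:D, 8:A, 9:T, 11:A, 12:A edges: (8,5,f); (8,12,a); (11,8,f); (11,9,a); (12,2,f); (12,5,a)
step 2: rule r1; match: 0->11, 1->8, 2->5, 3->12, 4->9; deleted nodes 5, 8; deleted edges (8,5,f); (8,12,a); (11,8,f); (11,9,a); (12,5,a); added nodes 13; added edges (11,12,f); (11,13,a); (13,9,a); (13,9,f); result: nodes: 2:D, 9:T, 11:A, 12:A, 13:A edges: (11,12,f); (11,13,a); (12,2,f); (13,9,a); (13,9,f)
final:
nodes: 2:D, 9:T, 11:A, 12:A, 13:A
edges: (11,12,f); (11,13,a); (12,2,f); (13,9,a); (13,9,f)


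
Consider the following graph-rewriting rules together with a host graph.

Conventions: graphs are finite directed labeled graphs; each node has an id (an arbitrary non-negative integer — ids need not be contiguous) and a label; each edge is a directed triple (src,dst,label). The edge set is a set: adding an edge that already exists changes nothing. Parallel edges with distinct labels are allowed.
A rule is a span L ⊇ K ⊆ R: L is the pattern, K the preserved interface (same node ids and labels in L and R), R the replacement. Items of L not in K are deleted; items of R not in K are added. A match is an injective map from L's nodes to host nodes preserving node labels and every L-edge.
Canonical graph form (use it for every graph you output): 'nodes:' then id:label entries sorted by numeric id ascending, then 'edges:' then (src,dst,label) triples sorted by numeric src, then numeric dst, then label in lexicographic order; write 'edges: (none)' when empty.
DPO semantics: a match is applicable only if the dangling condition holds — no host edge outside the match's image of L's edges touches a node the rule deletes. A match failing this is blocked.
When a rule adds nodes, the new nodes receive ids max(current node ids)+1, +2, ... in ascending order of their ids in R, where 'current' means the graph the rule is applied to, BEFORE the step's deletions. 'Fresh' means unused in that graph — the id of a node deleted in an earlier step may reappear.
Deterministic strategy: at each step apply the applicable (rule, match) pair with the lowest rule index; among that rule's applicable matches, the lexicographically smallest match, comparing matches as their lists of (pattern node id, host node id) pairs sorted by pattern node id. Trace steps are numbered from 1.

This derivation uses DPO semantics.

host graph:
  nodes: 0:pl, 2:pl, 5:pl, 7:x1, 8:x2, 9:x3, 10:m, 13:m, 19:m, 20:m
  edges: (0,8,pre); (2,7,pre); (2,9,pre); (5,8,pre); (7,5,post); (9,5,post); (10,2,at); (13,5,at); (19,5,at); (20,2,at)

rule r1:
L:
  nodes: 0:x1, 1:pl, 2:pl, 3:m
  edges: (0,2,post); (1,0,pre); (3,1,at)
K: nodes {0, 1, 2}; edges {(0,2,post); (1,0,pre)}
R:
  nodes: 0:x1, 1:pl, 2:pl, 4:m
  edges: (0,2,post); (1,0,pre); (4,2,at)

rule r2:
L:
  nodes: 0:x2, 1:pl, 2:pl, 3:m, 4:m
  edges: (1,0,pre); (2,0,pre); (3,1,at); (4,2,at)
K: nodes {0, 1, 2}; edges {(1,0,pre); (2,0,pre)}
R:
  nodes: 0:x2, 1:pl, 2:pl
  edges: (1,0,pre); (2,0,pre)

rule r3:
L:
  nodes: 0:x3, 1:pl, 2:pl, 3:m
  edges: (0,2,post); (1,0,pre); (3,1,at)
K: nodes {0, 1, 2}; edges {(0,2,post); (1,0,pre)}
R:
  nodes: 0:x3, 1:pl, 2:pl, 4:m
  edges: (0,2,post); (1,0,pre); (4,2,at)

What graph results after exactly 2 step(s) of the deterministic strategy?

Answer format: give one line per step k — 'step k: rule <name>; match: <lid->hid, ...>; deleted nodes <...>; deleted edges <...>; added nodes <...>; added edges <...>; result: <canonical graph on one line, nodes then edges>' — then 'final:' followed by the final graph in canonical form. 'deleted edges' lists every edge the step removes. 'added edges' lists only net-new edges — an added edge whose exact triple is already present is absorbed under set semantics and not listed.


step 1: rule r1; match: 0->7, 1->2, 2->5, 3->10; deleted nodes 10; deleted edges (10,2,at); added nodes 21; added edges (21,5,at); result: nodes: 0:pl, 2:pl, 5:pl, 7:x1, 8:x2, 9:x3, 13:m, 19:m, 20:m, 21:m edges: (0,8,pre); (2,7,pre); (2,9,pre); (5,8,pre); (7,5,post); (9,5,post); (13,5,at); (19,5,at); (20,2,at); (21,5,at)
step 2: rule r1; match: 0->7, 1->2, 2->5, 3->20; deleted nodes 20; deleted edges (20,2,at); added nodes 22; added edges (22,5,at); result: nodes: 0:pl, 2:pl, 5:pl, 7:x1, 8:x2, 9:x3, 13:m, 19:m, 21:m, 22:m edges: (0,8,pre); (2,7,pre); (2,9,pre); (5,8,pre); (7,5,post); (9,5,post); (13,5,at); (19,5,at); (21,5,at); (22,5,at)
final:
nodes: 0:pl, 2:pl, 5:pl, 7:x1, 8:x2, 9:x3, 13:m, 19:m, 21:m, 22:m
edges: (0,8,pre); (2,7,pre); (2,9,pre); (5,8,pre); (7,5,post); (9,5,post); (13,5,at); (19,5,at); (21,5,at); (22,5,at)


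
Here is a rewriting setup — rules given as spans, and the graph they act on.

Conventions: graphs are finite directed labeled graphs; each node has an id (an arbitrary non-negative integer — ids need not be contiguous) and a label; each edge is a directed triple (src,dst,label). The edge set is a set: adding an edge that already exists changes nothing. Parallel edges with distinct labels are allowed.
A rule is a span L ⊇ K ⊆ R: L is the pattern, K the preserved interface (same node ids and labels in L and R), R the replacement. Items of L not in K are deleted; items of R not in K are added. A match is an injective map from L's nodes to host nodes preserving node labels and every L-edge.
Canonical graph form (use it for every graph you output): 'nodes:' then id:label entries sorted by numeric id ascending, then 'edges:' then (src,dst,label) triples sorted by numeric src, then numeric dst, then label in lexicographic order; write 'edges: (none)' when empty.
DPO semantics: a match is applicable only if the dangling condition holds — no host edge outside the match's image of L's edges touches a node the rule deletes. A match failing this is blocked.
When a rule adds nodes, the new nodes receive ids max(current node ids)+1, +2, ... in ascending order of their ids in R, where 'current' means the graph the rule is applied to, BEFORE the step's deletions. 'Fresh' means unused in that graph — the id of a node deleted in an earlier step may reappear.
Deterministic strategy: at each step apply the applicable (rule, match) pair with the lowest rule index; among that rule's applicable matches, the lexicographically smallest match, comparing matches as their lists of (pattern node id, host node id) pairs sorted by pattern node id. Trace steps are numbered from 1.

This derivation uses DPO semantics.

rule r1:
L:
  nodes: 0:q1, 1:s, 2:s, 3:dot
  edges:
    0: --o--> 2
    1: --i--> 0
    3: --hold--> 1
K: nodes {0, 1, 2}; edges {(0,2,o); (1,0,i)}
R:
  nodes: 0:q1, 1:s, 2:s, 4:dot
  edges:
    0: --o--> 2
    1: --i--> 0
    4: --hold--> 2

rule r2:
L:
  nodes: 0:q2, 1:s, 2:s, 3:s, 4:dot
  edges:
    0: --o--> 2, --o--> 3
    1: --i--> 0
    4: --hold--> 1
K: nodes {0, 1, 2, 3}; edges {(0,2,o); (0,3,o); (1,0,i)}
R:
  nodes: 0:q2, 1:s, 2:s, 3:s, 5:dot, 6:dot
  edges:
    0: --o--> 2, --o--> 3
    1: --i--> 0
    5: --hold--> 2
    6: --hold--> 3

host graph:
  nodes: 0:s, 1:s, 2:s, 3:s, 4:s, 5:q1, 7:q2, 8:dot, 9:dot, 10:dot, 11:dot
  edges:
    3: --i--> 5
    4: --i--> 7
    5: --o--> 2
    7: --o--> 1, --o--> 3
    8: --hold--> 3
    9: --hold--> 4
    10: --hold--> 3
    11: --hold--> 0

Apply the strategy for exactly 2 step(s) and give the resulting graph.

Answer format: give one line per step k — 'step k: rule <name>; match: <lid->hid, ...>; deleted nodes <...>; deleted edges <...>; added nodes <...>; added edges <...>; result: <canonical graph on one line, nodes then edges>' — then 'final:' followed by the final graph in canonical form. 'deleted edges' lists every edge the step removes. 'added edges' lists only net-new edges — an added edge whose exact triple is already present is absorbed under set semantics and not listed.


step 1: rule r1; match: 0->5, 1->3, 2->2, 3->8; deleted nodes 8; deleted edges (8,3,hold); added nodes 12; added edges (12,2,hold); result: nodes: 0:s, 1:s, 2:s, 3:s, 4:s, 5:q1, 7:q2, 9:dot, 10:dot, 11:dot, 12:dot edges: (3,5,i); (4,7,i); (5,2,o); (7,1,o); (7,3,o); (9,4,hold); (10,3,hold); (11,0,hold); (12,2,hold)
step 2: rule r1; match: 0->5, 1->3, 2->2, 3->10; deleted nodes 10; deleted edges (10,3,hold); added nodes 13; added edges (13,2,hold); result: nodes: 0:s, 1:s, 2:s, 3:s, 4:s, 5:q1, 7:q2, 9:dot, 11:dot, 12:dot, 13:dot edges: (3,5,i); (4,7,i); (5,2,o); (7,1,o); (7,3,o); (9,4,hold); (11,0,hold); (12,2,hold); (13,2,hold)
final:
nodes: 0:s, 1:s, 2:s, 3:s, 4:s, 5:q1, 7:q2, 9:dot, 11:dot, 12:dot, 13:dot
edges: (3,5,i); (4,7,i); (5,2,o); (7,1,o); (7,3,o); (9,4,hold); (11,0,hold); (12,2,hold); (13,2,hold)


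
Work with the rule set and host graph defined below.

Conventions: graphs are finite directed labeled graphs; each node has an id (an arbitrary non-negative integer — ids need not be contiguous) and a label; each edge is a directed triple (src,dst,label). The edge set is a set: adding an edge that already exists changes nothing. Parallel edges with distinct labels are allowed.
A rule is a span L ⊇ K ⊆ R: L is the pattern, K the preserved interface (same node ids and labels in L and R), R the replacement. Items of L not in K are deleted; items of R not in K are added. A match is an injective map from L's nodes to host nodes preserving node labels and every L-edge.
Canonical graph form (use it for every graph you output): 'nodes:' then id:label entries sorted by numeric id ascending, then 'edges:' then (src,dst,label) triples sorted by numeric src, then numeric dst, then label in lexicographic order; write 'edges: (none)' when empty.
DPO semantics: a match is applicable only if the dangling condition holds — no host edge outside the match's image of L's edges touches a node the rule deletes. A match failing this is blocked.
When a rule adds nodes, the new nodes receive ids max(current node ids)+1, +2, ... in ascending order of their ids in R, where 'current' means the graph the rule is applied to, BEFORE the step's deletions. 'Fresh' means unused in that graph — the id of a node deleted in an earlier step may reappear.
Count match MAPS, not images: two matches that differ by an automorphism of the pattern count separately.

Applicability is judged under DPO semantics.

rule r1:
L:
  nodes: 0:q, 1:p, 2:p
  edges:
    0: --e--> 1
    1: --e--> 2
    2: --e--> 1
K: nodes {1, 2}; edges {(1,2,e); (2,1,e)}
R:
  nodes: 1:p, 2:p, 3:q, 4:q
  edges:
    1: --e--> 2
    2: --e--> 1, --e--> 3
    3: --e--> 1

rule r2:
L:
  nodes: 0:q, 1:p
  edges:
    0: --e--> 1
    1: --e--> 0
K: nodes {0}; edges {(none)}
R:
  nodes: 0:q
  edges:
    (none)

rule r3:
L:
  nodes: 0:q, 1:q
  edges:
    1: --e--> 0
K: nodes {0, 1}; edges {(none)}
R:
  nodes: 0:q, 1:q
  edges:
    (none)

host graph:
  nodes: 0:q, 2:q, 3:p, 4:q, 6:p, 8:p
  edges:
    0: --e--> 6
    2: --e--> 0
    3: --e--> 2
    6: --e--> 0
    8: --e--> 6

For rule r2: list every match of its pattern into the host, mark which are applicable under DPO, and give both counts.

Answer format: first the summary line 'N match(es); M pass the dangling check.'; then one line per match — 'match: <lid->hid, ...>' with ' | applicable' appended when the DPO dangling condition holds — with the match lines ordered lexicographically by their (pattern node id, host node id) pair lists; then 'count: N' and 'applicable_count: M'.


1 match(es); 0 pass the dangling check.
match: 0->0, 1->6
count: 1
applicable_count: 0


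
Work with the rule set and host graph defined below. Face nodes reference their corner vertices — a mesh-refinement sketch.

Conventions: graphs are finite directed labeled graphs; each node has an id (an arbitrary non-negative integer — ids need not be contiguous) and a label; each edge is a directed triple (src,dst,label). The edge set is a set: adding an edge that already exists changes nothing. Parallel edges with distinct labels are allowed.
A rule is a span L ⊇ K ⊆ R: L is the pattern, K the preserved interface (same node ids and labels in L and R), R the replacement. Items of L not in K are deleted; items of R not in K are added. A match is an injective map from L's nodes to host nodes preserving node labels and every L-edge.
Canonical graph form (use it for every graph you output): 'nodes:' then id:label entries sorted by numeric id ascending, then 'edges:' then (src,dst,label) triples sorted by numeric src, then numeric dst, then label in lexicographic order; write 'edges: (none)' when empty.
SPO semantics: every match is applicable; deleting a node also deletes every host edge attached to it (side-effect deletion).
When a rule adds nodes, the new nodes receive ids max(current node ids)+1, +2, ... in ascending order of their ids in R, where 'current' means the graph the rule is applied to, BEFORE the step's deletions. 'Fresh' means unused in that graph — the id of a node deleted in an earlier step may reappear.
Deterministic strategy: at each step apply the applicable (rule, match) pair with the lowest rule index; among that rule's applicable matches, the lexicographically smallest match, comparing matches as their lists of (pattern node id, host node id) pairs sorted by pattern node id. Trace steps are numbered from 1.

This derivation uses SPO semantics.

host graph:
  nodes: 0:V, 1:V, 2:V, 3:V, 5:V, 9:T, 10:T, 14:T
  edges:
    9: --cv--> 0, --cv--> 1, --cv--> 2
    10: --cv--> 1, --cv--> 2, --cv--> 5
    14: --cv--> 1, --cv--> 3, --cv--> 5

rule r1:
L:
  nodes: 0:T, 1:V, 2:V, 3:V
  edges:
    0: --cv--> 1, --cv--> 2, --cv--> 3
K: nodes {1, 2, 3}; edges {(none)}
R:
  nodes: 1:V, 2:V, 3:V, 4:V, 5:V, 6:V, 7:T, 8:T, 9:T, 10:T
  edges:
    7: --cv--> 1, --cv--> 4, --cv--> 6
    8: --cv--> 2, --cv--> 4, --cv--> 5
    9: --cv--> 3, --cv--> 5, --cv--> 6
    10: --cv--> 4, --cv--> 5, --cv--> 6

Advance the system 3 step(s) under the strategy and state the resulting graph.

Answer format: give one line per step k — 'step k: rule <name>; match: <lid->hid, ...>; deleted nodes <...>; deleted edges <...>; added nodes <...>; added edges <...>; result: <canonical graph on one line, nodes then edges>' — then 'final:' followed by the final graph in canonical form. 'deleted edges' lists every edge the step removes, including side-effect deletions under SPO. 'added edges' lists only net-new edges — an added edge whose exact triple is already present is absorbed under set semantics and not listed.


step 1: rule r1; match: 0->9, 1->0, 2->1, 3->2; deleted nodes 9; deleted edges (9,0,cv); (9,1,cv); (9,2,cv); added nodes 15, 16, 17, 18, 19, 20, 21; added edges (18,0,cv); (18,15,cv); (18,17,cv); (19,1,cv); (19,15,cv); (19,16,cv); (20,2,cv); (20,16,cv); (20,17,cv); (21,15,cv); (21,16,cv); (21,17,cv); result: nodes: 0:V, 1:V, 2:V, 3:V, 5:V, 10:T, 14:T, 15:V, 16:V, 17:V, 18:T, 19:T, 20:T, 21:T edges: (10,1,cv); (10,2,cv); (10,5,cv); (14,1,cv); (14,3,cv); (14,5,cv); (18,0,cv); (18,15,cv); (18,17,cv); (19,1,cv); (19,15,cv); (19,16,cv); (20,2,cv); (20,16,cv); (20,17,cv); (21,15,cv); (21,16,cv); (21,17,cv)
step 2: rule r1; match: 0->10, 1->1, 2->2, 3->5; deleted nodes 10; deleted edges (10,1,cv); (10,2,cv); (10,5,cv); added nodes 22, 23, 24, 25, 26, 27, 28; added edges (25,1,cv); (25,22,cv); (25,24,cv); (26,2,cv); (26,22,cv); (26,23,cv); (27,5,cv); (27,23,cv); (27,24,cv); (28,22,cv); (28,23,cv); (28,24,cv); result: nodes: 0:V, 1:V, 2:V, 3:V, 5:V, 14:T, 15:V, 16:V, 17:V, 18:T, 19:T, 20:T, 21:T, 22:V, 23:V, 24:V, 25:T, 26:T, 27:T, 28:T edges: (14,1,cv); (14,3,cv); (14,5,cv); (18,0,cv); (18,15,cv); (18,17,cv); (19,1,cv); (19,15,cv); (19,16,cv); (20,2,cv); (20,16,cv); (20,17,cv); (21,15,cv); (21,16,cv); (21,17,cv); (25,1,cv); (25,22,cv); (25,24,cv); (26,2,cv); (26,22,cv); (26,23,cv); (27,5,cv); (27,23,cv); (27,24,cv); (28,22,cv); (28,23,cv); (28,24,cv)
step 3: rule r1; match: 0->14, 1->1, 2->3, 3->5; deleted nodes 14; deleted edges (14,1,cv); (14,3,cv); (14,5,cv); added nodes 29, 30, 31, 32, 33, 34, 35; added edges (32,1,cv); (32,29,cv); (32,31,cv); (33,3,cv); (33,29,cv); (33,30,cv); (34,5,cv); (34,30,cv); (34,31,cv); (35,29,cv); (35,30,cv); (35,31,cv); result: nodes: 0:V, 1:V, 2:V, 3:V, 5:V, 15:V, 16:V, 17:V, 18:T, 19:T, 20:T, 21:T, 22:V, 23:V, 24:V, 25:T, 26:T, 27:T, 28:T, 29:V, 30:V, 31:V, 32:T, 33:T, 34:T, 35:T edges: (18,0,cv); (18,15,cv); (18,17,cv); (19,1,cv); (19,15,cv); (19,16,cv); (20,2,cv); (20,16,cv); (20,17,cv); (21,15,cv); (21,16,cv); (21,17,cv); (25,1,cv); (25,22,cv); (25,24,cv); (26,2,cv); (26,22,cv); (26,23,cv); (27,5,cv); (27,23,cv); (27,24,cv); (28,22,cv); (28,23,cv); (28,24,cv); (32,1,cv); (32,29,cv); (32,31,cv); (33,3,cv); (33,29,cv); (33,30,cv); (34,5,cv); (34,30,cv); (34,31,cv); (35,29,cv); (35,30,cv); (35,31,cv)
final:
nodes: 0:V, 1:V, 2:V, 3:V, 5:V, 15:V, 16:V, 17:V, 18:T, 19:T, 20:T, 21:T, 22:V, 23:V, 24:V, 25:T, 26:T, 27:T, 28:T, 29:V, 30:V, 31:V, 32:T, 33:T, 34:T, 35:T
edges: (18,0,cv); (18,15,cv); (18,17,cv); (19,1,cv); (19,15,cv); (19,16,cv); (20,2,cv); (20,16,cv); (20,17,cv); (21,15,cv); (21,16,cv); (21,17,cv); (25,1,cv); (25,22,cv); (25,24,cv); (26,2,cv); (26,22,cv); (26,23,cv); (27,5,cv); (27,23,cv); (27,24,cv); (28,22,cv); (28,23,cv); (28,24,cv); (32,1,cv); (32,29,cv); (32,31,cv); (33,3,cv); (33,29,cv); (33,30,cv); (34,5,cv); (34,30,cv); (34,31,cv); (35,29,cv); (35,30,cv); (35,31,cv)
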